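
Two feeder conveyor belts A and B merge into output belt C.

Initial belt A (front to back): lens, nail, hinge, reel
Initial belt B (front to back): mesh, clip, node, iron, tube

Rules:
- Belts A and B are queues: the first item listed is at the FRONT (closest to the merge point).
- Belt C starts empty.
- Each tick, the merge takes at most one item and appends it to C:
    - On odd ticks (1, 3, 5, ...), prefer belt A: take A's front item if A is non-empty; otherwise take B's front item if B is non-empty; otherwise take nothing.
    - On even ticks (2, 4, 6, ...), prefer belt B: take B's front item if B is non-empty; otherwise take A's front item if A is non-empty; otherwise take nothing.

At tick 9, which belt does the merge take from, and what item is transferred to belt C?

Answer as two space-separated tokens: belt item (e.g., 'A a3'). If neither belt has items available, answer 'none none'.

Answer: B tube

Derivation:
Tick 1: prefer A, take lens from A; A=[nail,hinge,reel] B=[mesh,clip,node,iron,tube] C=[lens]
Tick 2: prefer B, take mesh from B; A=[nail,hinge,reel] B=[clip,node,iron,tube] C=[lens,mesh]
Tick 3: prefer A, take nail from A; A=[hinge,reel] B=[clip,node,iron,tube] C=[lens,mesh,nail]
Tick 4: prefer B, take clip from B; A=[hinge,reel] B=[node,iron,tube] C=[lens,mesh,nail,clip]
Tick 5: prefer A, take hinge from A; A=[reel] B=[node,iron,tube] C=[lens,mesh,nail,clip,hinge]
Tick 6: prefer B, take node from B; A=[reel] B=[iron,tube] C=[lens,mesh,nail,clip,hinge,node]
Tick 7: prefer A, take reel from A; A=[-] B=[iron,tube] C=[lens,mesh,nail,clip,hinge,node,reel]
Tick 8: prefer B, take iron from B; A=[-] B=[tube] C=[lens,mesh,nail,clip,hinge,node,reel,iron]
Tick 9: prefer A, take tube from B; A=[-] B=[-] C=[lens,mesh,nail,clip,hinge,node,reel,iron,tube]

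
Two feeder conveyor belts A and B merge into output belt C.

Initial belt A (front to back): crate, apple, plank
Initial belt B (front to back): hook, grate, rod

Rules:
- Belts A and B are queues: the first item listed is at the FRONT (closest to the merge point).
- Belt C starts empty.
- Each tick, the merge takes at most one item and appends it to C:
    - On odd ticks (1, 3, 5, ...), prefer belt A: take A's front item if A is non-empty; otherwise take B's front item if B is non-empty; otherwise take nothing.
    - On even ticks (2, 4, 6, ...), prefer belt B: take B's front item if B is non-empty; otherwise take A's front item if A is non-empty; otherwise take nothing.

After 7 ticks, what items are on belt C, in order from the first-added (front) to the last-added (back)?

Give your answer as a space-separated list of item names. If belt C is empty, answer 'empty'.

Tick 1: prefer A, take crate from A; A=[apple,plank] B=[hook,grate,rod] C=[crate]
Tick 2: prefer B, take hook from B; A=[apple,plank] B=[grate,rod] C=[crate,hook]
Tick 3: prefer A, take apple from A; A=[plank] B=[grate,rod] C=[crate,hook,apple]
Tick 4: prefer B, take grate from B; A=[plank] B=[rod] C=[crate,hook,apple,grate]
Tick 5: prefer A, take plank from A; A=[-] B=[rod] C=[crate,hook,apple,grate,plank]
Tick 6: prefer B, take rod from B; A=[-] B=[-] C=[crate,hook,apple,grate,plank,rod]
Tick 7: prefer A, both empty, nothing taken; A=[-] B=[-] C=[crate,hook,apple,grate,plank,rod]

Answer: crate hook apple grate plank rod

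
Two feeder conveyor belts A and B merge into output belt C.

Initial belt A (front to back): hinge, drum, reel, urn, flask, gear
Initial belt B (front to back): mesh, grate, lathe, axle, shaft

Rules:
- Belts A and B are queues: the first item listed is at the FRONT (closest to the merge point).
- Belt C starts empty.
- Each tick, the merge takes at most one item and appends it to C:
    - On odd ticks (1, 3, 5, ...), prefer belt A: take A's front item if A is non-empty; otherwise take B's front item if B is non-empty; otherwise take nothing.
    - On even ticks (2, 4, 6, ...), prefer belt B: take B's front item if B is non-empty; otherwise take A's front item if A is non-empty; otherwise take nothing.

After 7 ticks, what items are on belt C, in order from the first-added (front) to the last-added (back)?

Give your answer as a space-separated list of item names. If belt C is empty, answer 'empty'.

Answer: hinge mesh drum grate reel lathe urn

Derivation:
Tick 1: prefer A, take hinge from A; A=[drum,reel,urn,flask,gear] B=[mesh,grate,lathe,axle,shaft] C=[hinge]
Tick 2: prefer B, take mesh from B; A=[drum,reel,urn,flask,gear] B=[grate,lathe,axle,shaft] C=[hinge,mesh]
Tick 3: prefer A, take drum from A; A=[reel,urn,flask,gear] B=[grate,lathe,axle,shaft] C=[hinge,mesh,drum]
Tick 4: prefer B, take grate from B; A=[reel,urn,flask,gear] B=[lathe,axle,shaft] C=[hinge,mesh,drum,grate]
Tick 5: prefer A, take reel from A; A=[urn,flask,gear] B=[lathe,axle,shaft] C=[hinge,mesh,drum,grate,reel]
Tick 6: prefer B, take lathe from B; A=[urn,flask,gear] B=[axle,shaft] C=[hinge,mesh,drum,grate,reel,lathe]
Tick 7: prefer A, take urn from A; A=[flask,gear] B=[axle,shaft] C=[hinge,mesh,drum,grate,reel,lathe,urn]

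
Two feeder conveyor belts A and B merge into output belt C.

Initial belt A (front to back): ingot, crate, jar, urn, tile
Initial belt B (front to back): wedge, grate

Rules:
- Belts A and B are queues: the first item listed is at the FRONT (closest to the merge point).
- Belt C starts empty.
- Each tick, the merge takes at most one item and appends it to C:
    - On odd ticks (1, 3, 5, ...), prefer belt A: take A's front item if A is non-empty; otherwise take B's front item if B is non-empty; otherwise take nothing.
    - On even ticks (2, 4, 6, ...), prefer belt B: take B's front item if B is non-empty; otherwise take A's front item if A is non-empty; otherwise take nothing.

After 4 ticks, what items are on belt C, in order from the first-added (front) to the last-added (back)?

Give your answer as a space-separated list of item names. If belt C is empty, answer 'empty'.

Answer: ingot wedge crate grate

Derivation:
Tick 1: prefer A, take ingot from A; A=[crate,jar,urn,tile] B=[wedge,grate] C=[ingot]
Tick 2: prefer B, take wedge from B; A=[crate,jar,urn,tile] B=[grate] C=[ingot,wedge]
Tick 3: prefer A, take crate from A; A=[jar,urn,tile] B=[grate] C=[ingot,wedge,crate]
Tick 4: prefer B, take grate from B; A=[jar,urn,tile] B=[-] C=[ingot,wedge,crate,grate]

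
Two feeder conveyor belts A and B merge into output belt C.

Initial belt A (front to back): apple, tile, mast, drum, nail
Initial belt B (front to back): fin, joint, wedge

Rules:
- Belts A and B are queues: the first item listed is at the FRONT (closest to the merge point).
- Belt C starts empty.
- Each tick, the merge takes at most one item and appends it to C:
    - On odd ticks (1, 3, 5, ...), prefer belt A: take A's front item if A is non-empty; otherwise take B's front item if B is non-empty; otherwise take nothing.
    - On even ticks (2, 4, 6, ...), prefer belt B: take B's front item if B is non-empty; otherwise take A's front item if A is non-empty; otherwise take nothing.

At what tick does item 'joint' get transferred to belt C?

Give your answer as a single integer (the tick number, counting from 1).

Tick 1: prefer A, take apple from A; A=[tile,mast,drum,nail] B=[fin,joint,wedge] C=[apple]
Tick 2: prefer B, take fin from B; A=[tile,mast,drum,nail] B=[joint,wedge] C=[apple,fin]
Tick 3: prefer A, take tile from A; A=[mast,drum,nail] B=[joint,wedge] C=[apple,fin,tile]
Tick 4: prefer B, take joint from B; A=[mast,drum,nail] B=[wedge] C=[apple,fin,tile,joint]

Answer: 4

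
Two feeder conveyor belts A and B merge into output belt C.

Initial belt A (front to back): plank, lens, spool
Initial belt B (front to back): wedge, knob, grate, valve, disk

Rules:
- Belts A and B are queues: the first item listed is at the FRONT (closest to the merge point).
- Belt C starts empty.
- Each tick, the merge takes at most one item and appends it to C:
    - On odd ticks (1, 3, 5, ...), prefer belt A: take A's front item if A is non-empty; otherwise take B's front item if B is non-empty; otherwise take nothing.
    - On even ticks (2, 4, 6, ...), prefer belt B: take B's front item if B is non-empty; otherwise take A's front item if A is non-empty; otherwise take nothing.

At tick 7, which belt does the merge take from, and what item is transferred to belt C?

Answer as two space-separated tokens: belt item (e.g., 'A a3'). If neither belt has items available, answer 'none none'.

Tick 1: prefer A, take plank from A; A=[lens,spool] B=[wedge,knob,grate,valve,disk] C=[plank]
Tick 2: prefer B, take wedge from B; A=[lens,spool] B=[knob,grate,valve,disk] C=[plank,wedge]
Tick 3: prefer A, take lens from A; A=[spool] B=[knob,grate,valve,disk] C=[plank,wedge,lens]
Tick 4: prefer B, take knob from B; A=[spool] B=[grate,valve,disk] C=[plank,wedge,lens,knob]
Tick 5: prefer A, take spool from A; A=[-] B=[grate,valve,disk] C=[plank,wedge,lens,knob,spool]
Tick 6: prefer B, take grate from B; A=[-] B=[valve,disk] C=[plank,wedge,lens,knob,spool,grate]
Tick 7: prefer A, take valve from B; A=[-] B=[disk] C=[plank,wedge,lens,knob,spool,grate,valve]

Answer: B valve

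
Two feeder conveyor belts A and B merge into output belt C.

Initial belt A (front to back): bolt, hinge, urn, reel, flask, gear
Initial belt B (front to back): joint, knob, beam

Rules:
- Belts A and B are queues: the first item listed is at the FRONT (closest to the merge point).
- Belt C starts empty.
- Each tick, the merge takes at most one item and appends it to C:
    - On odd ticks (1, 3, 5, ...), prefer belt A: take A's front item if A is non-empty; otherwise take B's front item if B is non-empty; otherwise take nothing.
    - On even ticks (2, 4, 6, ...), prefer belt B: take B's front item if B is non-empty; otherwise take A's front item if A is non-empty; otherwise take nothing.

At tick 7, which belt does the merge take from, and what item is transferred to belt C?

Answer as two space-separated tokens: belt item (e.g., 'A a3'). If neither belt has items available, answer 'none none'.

Answer: A reel

Derivation:
Tick 1: prefer A, take bolt from A; A=[hinge,urn,reel,flask,gear] B=[joint,knob,beam] C=[bolt]
Tick 2: prefer B, take joint from B; A=[hinge,urn,reel,flask,gear] B=[knob,beam] C=[bolt,joint]
Tick 3: prefer A, take hinge from A; A=[urn,reel,flask,gear] B=[knob,beam] C=[bolt,joint,hinge]
Tick 4: prefer B, take knob from B; A=[urn,reel,flask,gear] B=[beam] C=[bolt,joint,hinge,knob]
Tick 5: prefer A, take urn from A; A=[reel,flask,gear] B=[beam] C=[bolt,joint,hinge,knob,urn]
Tick 6: prefer B, take beam from B; A=[reel,flask,gear] B=[-] C=[bolt,joint,hinge,knob,urn,beam]
Tick 7: prefer A, take reel from A; A=[flask,gear] B=[-] C=[bolt,joint,hinge,knob,urn,beam,reel]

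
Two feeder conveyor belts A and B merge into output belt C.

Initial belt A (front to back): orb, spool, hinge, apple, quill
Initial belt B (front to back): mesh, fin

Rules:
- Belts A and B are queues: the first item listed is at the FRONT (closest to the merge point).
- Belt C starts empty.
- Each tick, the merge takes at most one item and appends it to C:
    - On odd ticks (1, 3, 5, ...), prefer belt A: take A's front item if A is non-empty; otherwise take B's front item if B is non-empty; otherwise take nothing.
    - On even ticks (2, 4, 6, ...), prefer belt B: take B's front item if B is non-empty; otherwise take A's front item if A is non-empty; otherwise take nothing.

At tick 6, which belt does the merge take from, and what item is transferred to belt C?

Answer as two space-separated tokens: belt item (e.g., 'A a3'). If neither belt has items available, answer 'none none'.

Answer: A apple

Derivation:
Tick 1: prefer A, take orb from A; A=[spool,hinge,apple,quill] B=[mesh,fin] C=[orb]
Tick 2: prefer B, take mesh from B; A=[spool,hinge,apple,quill] B=[fin] C=[orb,mesh]
Tick 3: prefer A, take spool from A; A=[hinge,apple,quill] B=[fin] C=[orb,mesh,spool]
Tick 4: prefer B, take fin from B; A=[hinge,apple,quill] B=[-] C=[orb,mesh,spool,fin]
Tick 5: prefer A, take hinge from A; A=[apple,quill] B=[-] C=[orb,mesh,spool,fin,hinge]
Tick 6: prefer B, take apple from A; A=[quill] B=[-] C=[orb,mesh,spool,fin,hinge,apple]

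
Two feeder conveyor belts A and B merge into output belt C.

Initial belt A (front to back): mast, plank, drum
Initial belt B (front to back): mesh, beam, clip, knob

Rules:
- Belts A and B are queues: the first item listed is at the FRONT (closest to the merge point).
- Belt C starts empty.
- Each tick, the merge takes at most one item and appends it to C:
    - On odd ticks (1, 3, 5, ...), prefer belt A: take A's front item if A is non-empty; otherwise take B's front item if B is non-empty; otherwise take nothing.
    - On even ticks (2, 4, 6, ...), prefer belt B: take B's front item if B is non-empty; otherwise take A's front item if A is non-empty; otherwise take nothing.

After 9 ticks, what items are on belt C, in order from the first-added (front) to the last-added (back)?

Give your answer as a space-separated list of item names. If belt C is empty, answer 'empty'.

Tick 1: prefer A, take mast from A; A=[plank,drum] B=[mesh,beam,clip,knob] C=[mast]
Tick 2: prefer B, take mesh from B; A=[plank,drum] B=[beam,clip,knob] C=[mast,mesh]
Tick 3: prefer A, take plank from A; A=[drum] B=[beam,clip,knob] C=[mast,mesh,plank]
Tick 4: prefer B, take beam from B; A=[drum] B=[clip,knob] C=[mast,mesh,plank,beam]
Tick 5: prefer A, take drum from A; A=[-] B=[clip,knob] C=[mast,mesh,plank,beam,drum]
Tick 6: prefer B, take clip from B; A=[-] B=[knob] C=[mast,mesh,plank,beam,drum,clip]
Tick 7: prefer A, take knob from B; A=[-] B=[-] C=[mast,mesh,plank,beam,drum,clip,knob]
Tick 8: prefer B, both empty, nothing taken; A=[-] B=[-] C=[mast,mesh,plank,beam,drum,clip,knob]
Tick 9: prefer A, both empty, nothing taken; A=[-] B=[-] C=[mast,mesh,plank,beam,drum,clip,knob]

Answer: mast mesh plank beam drum clip knob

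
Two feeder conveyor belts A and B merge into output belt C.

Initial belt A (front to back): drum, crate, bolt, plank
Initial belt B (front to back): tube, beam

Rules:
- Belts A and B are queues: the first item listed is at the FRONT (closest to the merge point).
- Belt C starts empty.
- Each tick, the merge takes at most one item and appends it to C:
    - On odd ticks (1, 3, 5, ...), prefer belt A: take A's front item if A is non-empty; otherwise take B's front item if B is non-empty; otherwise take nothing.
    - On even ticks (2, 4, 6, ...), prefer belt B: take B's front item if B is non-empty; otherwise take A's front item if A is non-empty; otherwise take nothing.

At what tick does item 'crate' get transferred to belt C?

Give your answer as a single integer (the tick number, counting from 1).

Answer: 3

Derivation:
Tick 1: prefer A, take drum from A; A=[crate,bolt,plank] B=[tube,beam] C=[drum]
Tick 2: prefer B, take tube from B; A=[crate,bolt,plank] B=[beam] C=[drum,tube]
Tick 3: prefer A, take crate from A; A=[bolt,plank] B=[beam] C=[drum,tube,crate]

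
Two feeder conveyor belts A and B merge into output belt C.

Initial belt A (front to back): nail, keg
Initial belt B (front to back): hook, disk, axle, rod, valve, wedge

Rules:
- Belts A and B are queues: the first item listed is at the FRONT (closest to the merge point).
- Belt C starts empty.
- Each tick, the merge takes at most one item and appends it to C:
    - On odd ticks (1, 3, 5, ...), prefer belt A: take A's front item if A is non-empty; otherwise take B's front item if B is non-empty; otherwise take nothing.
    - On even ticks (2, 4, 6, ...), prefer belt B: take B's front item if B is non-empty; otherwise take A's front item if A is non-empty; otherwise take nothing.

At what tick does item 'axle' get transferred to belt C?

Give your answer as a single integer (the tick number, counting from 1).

Answer: 5

Derivation:
Tick 1: prefer A, take nail from A; A=[keg] B=[hook,disk,axle,rod,valve,wedge] C=[nail]
Tick 2: prefer B, take hook from B; A=[keg] B=[disk,axle,rod,valve,wedge] C=[nail,hook]
Tick 3: prefer A, take keg from A; A=[-] B=[disk,axle,rod,valve,wedge] C=[nail,hook,keg]
Tick 4: prefer B, take disk from B; A=[-] B=[axle,rod,valve,wedge] C=[nail,hook,keg,disk]
Tick 5: prefer A, take axle from B; A=[-] B=[rod,valve,wedge] C=[nail,hook,keg,disk,axle]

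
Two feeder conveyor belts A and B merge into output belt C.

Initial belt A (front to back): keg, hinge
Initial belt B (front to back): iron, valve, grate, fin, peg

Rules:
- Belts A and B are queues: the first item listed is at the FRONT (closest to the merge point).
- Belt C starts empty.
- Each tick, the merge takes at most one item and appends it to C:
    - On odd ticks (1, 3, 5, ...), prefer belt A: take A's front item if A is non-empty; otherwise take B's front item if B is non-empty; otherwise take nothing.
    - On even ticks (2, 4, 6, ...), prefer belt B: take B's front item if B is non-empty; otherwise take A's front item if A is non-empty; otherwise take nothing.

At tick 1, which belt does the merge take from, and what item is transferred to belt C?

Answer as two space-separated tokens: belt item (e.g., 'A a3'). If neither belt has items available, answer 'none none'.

Tick 1: prefer A, take keg from A; A=[hinge] B=[iron,valve,grate,fin,peg] C=[keg]

Answer: A keg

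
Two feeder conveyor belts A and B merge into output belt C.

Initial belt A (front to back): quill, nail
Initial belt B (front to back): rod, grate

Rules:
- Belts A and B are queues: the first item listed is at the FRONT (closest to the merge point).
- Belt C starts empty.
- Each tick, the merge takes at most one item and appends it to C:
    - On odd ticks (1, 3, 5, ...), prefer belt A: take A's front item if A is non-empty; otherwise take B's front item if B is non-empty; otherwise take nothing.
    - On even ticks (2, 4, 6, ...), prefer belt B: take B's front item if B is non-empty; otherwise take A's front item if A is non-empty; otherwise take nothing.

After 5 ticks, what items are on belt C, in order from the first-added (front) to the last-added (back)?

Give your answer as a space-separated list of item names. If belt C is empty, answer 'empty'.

Tick 1: prefer A, take quill from A; A=[nail] B=[rod,grate] C=[quill]
Tick 2: prefer B, take rod from B; A=[nail] B=[grate] C=[quill,rod]
Tick 3: prefer A, take nail from A; A=[-] B=[grate] C=[quill,rod,nail]
Tick 4: prefer B, take grate from B; A=[-] B=[-] C=[quill,rod,nail,grate]
Tick 5: prefer A, both empty, nothing taken; A=[-] B=[-] C=[quill,rod,nail,grate]

Answer: quill rod nail grate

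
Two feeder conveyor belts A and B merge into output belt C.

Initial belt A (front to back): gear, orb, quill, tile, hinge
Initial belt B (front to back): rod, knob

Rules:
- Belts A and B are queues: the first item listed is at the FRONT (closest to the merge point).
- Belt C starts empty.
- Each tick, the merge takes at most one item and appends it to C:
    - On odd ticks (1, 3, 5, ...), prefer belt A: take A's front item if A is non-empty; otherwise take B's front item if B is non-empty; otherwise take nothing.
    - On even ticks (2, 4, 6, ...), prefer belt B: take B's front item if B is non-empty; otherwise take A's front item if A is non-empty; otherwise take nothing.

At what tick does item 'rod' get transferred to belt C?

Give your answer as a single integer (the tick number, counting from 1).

Tick 1: prefer A, take gear from A; A=[orb,quill,tile,hinge] B=[rod,knob] C=[gear]
Tick 2: prefer B, take rod from B; A=[orb,quill,tile,hinge] B=[knob] C=[gear,rod]

Answer: 2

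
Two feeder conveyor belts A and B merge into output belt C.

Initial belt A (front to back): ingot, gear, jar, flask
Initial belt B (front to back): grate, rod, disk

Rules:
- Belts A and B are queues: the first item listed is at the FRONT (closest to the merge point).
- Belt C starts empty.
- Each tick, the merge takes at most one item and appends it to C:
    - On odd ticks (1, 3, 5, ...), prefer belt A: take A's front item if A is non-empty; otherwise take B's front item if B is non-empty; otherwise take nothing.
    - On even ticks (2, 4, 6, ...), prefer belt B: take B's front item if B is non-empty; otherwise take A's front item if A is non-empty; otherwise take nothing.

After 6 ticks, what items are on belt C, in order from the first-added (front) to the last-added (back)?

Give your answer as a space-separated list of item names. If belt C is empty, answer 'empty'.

Answer: ingot grate gear rod jar disk

Derivation:
Tick 1: prefer A, take ingot from A; A=[gear,jar,flask] B=[grate,rod,disk] C=[ingot]
Tick 2: prefer B, take grate from B; A=[gear,jar,flask] B=[rod,disk] C=[ingot,grate]
Tick 3: prefer A, take gear from A; A=[jar,flask] B=[rod,disk] C=[ingot,grate,gear]
Tick 4: prefer B, take rod from B; A=[jar,flask] B=[disk] C=[ingot,grate,gear,rod]
Tick 5: prefer A, take jar from A; A=[flask] B=[disk] C=[ingot,grate,gear,rod,jar]
Tick 6: prefer B, take disk from B; A=[flask] B=[-] C=[ingot,grate,gear,rod,jar,disk]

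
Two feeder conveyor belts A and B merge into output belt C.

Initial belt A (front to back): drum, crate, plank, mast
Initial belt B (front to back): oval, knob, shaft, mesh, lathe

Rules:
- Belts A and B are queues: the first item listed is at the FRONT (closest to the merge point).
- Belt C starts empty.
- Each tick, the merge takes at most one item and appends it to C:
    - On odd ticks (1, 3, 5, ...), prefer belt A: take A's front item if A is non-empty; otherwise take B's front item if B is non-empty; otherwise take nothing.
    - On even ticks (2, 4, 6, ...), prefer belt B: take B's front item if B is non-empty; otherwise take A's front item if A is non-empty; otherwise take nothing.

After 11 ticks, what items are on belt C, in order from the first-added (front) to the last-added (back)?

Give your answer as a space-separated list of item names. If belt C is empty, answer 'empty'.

Tick 1: prefer A, take drum from A; A=[crate,plank,mast] B=[oval,knob,shaft,mesh,lathe] C=[drum]
Tick 2: prefer B, take oval from B; A=[crate,plank,mast] B=[knob,shaft,mesh,lathe] C=[drum,oval]
Tick 3: prefer A, take crate from A; A=[plank,mast] B=[knob,shaft,mesh,lathe] C=[drum,oval,crate]
Tick 4: prefer B, take knob from B; A=[plank,mast] B=[shaft,mesh,lathe] C=[drum,oval,crate,knob]
Tick 5: prefer A, take plank from A; A=[mast] B=[shaft,mesh,lathe] C=[drum,oval,crate,knob,plank]
Tick 6: prefer B, take shaft from B; A=[mast] B=[mesh,lathe] C=[drum,oval,crate,knob,plank,shaft]
Tick 7: prefer A, take mast from A; A=[-] B=[mesh,lathe] C=[drum,oval,crate,knob,plank,shaft,mast]
Tick 8: prefer B, take mesh from B; A=[-] B=[lathe] C=[drum,oval,crate,knob,plank,shaft,mast,mesh]
Tick 9: prefer A, take lathe from B; A=[-] B=[-] C=[drum,oval,crate,knob,plank,shaft,mast,mesh,lathe]
Tick 10: prefer B, both empty, nothing taken; A=[-] B=[-] C=[drum,oval,crate,knob,plank,shaft,mast,mesh,lathe]
Tick 11: prefer A, both empty, nothing taken; A=[-] B=[-] C=[drum,oval,crate,knob,plank,shaft,mast,mesh,lathe]

Answer: drum oval crate knob plank shaft mast mesh lathe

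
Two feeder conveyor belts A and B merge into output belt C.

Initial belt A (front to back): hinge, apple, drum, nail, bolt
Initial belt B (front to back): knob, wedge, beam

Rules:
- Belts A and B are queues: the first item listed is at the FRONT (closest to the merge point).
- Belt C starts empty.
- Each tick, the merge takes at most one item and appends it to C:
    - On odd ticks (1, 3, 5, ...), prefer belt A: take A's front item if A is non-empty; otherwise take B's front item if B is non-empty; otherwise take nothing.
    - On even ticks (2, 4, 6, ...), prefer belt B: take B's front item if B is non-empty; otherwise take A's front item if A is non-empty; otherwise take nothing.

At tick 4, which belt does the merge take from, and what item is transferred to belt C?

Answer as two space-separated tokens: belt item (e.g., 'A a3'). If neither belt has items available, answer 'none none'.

Answer: B wedge

Derivation:
Tick 1: prefer A, take hinge from A; A=[apple,drum,nail,bolt] B=[knob,wedge,beam] C=[hinge]
Tick 2: prefer B, take knob from B; A=[apple,drum,nail,bolt] B=[wedge,beam] C=[hinge,knob]
Tick 3: prefer A, take apple from A; A=[drum,nail,bolt] B=[wedge,beam] C=[hinge,knob,apple]
Tick 4: prefer B, take wedge from B; A=[drum,nail,bolt] B=[beam] C=[hinge,knob,apple,wedge]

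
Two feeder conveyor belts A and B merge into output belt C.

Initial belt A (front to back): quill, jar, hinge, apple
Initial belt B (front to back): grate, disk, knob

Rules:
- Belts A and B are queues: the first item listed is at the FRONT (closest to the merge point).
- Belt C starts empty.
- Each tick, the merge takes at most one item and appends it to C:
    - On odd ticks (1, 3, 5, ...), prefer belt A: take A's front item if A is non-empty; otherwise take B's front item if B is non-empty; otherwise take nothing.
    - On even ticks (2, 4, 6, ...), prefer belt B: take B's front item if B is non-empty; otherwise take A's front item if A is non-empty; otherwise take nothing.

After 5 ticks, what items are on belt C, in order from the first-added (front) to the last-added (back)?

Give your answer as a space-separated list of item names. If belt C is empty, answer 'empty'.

Answer: quill grate jar disk hinge

Derivation:
Tick 1: prefer A, take quill from A; A=[jar,hinge,apple] B=[grate,disk,knob] C=[quill]
Tick 2: prefer B, take grate from B; A=[jar,hinge,apple] B=[disk,knob] C=[quill,grate]
Tick 3: prefer A, take jar from A; A=[hinge,apple] B=[disk,knob] C=[quill,grate,jar]
Tick 4: prefer B, take disk from B; A=[hinge,apple] B=[knob] C=[quill,grate,jar,disk]
Tick 5: prefer A, take hinge from A; A=[apple] B=[knob] C=[quill,grate,jar,disk,hinge]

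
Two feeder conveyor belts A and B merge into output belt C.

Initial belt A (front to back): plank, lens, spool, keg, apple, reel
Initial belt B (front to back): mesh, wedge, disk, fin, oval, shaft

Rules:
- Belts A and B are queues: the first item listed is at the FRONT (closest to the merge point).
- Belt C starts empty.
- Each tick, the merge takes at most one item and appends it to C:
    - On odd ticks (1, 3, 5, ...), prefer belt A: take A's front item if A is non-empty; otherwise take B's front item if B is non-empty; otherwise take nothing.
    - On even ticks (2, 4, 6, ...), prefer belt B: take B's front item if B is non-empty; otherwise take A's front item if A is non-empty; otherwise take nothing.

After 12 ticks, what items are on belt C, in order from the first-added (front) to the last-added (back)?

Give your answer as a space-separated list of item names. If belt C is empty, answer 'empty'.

Answer: plank mesh lens wedge spool disk keg fin apple oval reel shaft

Derivation:
Tick 1: prefer A, take plank from A; A=[lens,spool,keg,apple,reel] B=[mesh,wedge,disk,fin,oval,shaft] C=[plank]
Tick 2: prefer B, take mesh from B; A=[lens,spool,keg,apple,reel] B=[wedge,disk,fin,oval,shaft] C=[plank,mesh]
Tick 3: prefer A, take lens from A; A=[spool,keg,apple,reel] B=[wedge,disk,fin,oval,shaft] C=[plank,mesh,lens]
Tick 4: prefer B, take wedge from B; A=[spool,keg,apple,reel] B=[disk,fin,oval,shaft] C=[plank,mesh,lens,wedge]
Tick 5: prefer A, take spool from A; A=[keg,apple,reel] B=[disk,fin,oval,shaft] C=[plank,mesh,lens,wedge,spool]
Tick 6: prefer B, take disk from B; A=[keg,apple,reel] B=[fin,oval,shaft] C=[plank,mesh,lens,wedge,spool,disk]
Tick 7: prefer A, take keg from A; A=[apple,reel] B=[fin,oval,shaft] C=[plank,mesh,lens,wedge,spool,disk,keg]
Tick 8: prefer B, take fin from B; A=[apple,reel] B=[oval,shaft] C=[plank,mesh,lens,wedge,spool,disk,keg,fin]
Tick 9: prefer A, take apple from A; A=[reel] B=[oval,shaft] C=[plank,mesh,lens,wedge,spool,disk,keg,fin,apple]
Tick 10: prefer B, take oval from B; A=[reel] B=[shaft] C=[plank,mesh,lens,wedge,spool,disk,keg,fin,apple,oval]
Tick 11: prefer A, take reel from A; A=[-] B=[shaft] C=[plank,mesh,lens,wedge,spool,disk,keg,fin,apple,oval,reel]
Tick 12: prefer B, take shaft from B; A=[-] B=[-] C=[plank,mesh,lens,wedge,spool,disk,keg,fin,apple,oval,reel,shaft]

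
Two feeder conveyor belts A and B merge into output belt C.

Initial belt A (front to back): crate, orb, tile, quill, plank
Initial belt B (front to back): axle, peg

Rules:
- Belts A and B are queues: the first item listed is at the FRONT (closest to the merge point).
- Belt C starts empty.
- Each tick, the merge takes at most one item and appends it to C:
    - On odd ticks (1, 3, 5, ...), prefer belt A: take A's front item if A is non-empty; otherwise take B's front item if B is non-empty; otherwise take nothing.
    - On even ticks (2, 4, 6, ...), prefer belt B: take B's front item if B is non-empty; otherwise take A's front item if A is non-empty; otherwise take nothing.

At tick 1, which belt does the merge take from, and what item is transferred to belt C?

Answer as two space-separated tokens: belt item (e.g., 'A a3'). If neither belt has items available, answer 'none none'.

Answer: A crate

Derivation:
Tick 1: prefer A, take crate from A; A=[orb,tile,quill,plank] B=[axle,peg] C=[crate]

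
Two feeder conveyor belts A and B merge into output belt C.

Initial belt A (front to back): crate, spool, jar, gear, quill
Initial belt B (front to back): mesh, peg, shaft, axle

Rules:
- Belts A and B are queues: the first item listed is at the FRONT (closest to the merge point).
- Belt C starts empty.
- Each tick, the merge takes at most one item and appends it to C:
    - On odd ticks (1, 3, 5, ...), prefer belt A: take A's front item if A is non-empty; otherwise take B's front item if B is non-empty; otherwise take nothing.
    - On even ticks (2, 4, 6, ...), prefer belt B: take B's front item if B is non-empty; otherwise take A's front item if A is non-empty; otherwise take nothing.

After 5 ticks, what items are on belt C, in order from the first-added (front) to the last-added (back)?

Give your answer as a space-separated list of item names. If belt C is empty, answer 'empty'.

Answer: crate mesh spool peg jar

Derivation:
Tick 1: prefer A, take crate from A; A=[spool,jar,gear,quill] B=[mesh,peg,shaft,axle] C=[crate]
Tick 2: prefer B, take mesh from B; A=[spool,jar,gear,quill] B=[peg,shaft,axle] C=[crate,mesh]
Tick 3: prefer A, take spool from A; A=[jar,gear,quill] B=[peg,shaft,axle] C=[crate,mesh,spool]
Tick 4: prefer B, take peg from B; A=[jar,gear,quill] B=[shaft,axle] C=[crate,mesh,spool,peg]
Tick 5: prefer A, take jar from A; A=[gear,quill] B=[shaft,axle] C=[crate,mesh,spool,peg,jar]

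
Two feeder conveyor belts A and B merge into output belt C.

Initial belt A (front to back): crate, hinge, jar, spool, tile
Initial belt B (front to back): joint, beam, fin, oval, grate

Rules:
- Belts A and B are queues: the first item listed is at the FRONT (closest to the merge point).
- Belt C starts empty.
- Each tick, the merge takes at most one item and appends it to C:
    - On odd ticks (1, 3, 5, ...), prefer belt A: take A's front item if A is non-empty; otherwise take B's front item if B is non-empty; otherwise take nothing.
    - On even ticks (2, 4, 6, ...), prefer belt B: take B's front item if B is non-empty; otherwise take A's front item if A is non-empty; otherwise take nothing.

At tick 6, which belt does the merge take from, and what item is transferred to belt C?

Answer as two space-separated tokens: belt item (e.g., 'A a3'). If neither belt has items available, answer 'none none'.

Tick 1: prefer A, take crate from A; A=[hinge,jar,spool,tile] B=[joint,beam,fin,oval,grate] C=[crate]
Tick 2: prefer B, take joint from B; A=[hinge,jar,spool,tile] B=[beam,fin,oval,grate] C=[crate,joint]
Tick 3: prefer A, take hinge from A; A=[jar,spool,tile] B=[beam,fin,oval,grate] C=[crate,joint,hinge]
Tick 4: prefer B, take beam from B; A=[jar,spool,tile] B=[fin,oval,grate] C=[crate,joint,hinge,beam]
Tick 5: prefer A, take jar from A; A=[spool,tile] B=[fin,oval,grate] C=[crate,joint,hinge,beam,jar]
Tick 6: prefer B, take fin from B; A=[spool,tile] B=[oval,grate] C=[crate,joint,hinge,beam,jar,fin]

Answer: B fin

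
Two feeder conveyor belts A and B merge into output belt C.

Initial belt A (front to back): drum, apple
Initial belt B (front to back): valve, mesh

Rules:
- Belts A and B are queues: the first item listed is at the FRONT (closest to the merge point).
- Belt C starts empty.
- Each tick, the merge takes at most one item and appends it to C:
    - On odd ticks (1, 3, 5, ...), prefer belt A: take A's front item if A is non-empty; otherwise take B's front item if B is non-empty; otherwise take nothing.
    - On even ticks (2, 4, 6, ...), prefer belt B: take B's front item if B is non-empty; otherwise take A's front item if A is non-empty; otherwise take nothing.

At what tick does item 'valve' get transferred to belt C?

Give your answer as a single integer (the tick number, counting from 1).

Answer: 2

Derivation:
Tick 1: prefer A, take drum from A; A=[apple] B=[valve,mesh] C=[drum]
Tick 2: prefer B, take valve from B; A=[apple] B=[mesh] C=[drum,valve]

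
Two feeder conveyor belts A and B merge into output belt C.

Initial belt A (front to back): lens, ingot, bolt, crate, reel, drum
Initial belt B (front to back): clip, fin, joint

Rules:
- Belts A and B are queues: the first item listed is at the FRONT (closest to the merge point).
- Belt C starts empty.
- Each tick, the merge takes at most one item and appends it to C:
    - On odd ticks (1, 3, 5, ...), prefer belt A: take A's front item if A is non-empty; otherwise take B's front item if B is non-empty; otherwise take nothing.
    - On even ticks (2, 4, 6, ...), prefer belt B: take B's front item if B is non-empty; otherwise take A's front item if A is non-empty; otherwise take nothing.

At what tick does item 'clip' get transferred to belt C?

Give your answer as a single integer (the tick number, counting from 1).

Answer: 2

Derivation:
Tick 1: prefer A, take lens from A; A=[ingot,bolt,crate,reel,drum] B=[clip,fin,joint] C=[lens]
Tick 2: prefer B, take clip from B; A=[ingot,bolt,crate,reel,drum] B=[fin,joint] C=[lens,clip]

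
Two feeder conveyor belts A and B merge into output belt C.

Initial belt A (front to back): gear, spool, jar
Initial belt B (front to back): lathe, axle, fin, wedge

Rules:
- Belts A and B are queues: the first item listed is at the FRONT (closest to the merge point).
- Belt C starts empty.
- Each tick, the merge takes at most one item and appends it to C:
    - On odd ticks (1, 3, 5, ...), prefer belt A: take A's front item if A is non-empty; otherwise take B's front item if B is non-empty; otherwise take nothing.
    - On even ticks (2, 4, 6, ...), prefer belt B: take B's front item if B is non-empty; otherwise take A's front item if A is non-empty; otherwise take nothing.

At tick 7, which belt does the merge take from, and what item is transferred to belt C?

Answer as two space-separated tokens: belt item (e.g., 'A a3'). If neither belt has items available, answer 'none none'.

Tick 1: prefer A, take gear from A; A=[spool,jar] B=[lathe,axle,fin,wedge] C=[gear]
Tick 2: prefer B, take lathe from B; A=[spool,jar] B=[axle,fin,wedge] C=[gear,lathe]
Tick 3: prefer A, take spool from A; A=[jar] B=[axle,fin,wedge] C=[gear,lathe,spool]
Tick 4: prefer B, take axle from B; A=[jar] B=[fin,wedge] C=[gear,lathe,spool,axle]
Tick 5: prefer A, take jar from A; A=[-] B=[fin,wedge] C=[gear,lathe,spool,axle,jar]
Tick 6: prefer B, take fin from B; A=[-] B=[wedge] C=[gear,lathe,spool,axle,jar,fin]
Tick 7: prefer A, take wedge from B; A=[-] B=[-] C=[gear,lathe,spool,axle,jar,fin,wedge]

Answer: B wedge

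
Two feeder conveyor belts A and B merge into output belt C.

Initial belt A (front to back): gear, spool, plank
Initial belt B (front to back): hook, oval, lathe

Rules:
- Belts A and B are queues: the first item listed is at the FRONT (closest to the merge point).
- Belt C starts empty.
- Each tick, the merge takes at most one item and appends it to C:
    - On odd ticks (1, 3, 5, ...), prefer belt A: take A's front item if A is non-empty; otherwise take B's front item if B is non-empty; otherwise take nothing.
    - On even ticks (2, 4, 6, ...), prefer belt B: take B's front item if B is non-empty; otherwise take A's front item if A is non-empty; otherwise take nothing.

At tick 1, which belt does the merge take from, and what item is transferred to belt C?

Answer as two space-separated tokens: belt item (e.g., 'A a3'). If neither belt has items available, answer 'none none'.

Tick 1: prefer A, take gear from A; A=[spool,plank] B=[hook,oval,lathe] C=[gear]

Answer: A gear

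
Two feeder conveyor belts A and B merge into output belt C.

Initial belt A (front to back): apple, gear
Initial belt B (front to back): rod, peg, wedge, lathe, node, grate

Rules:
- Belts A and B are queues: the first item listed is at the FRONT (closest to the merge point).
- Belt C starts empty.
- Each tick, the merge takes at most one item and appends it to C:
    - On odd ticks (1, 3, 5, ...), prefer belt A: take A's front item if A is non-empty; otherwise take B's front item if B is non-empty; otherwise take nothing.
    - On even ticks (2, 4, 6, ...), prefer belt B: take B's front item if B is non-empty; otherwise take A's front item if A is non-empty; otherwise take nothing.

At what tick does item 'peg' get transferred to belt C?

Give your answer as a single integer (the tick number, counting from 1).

Answer: 4

Derivation:
Tick 1: prefer A, take apple from A; A=[gear] B=[rod,peg,wedge,lathe,node,grate] C=[apple]
Tick 2: prefer B, take rod from B; A=[gear] B=[peg,wedge,lathe,node,grate] C=[apple,rod]
Tick 3: prefer A, take gear from A; A=[-] B=[peg,wedge,lathe,node,grate] C=[apple,rod,gear]
Tick 4: prefer B, take peg from B; A=[-] B=[wedge,lathe,node,grate] C=[apple,rod,gear,peg]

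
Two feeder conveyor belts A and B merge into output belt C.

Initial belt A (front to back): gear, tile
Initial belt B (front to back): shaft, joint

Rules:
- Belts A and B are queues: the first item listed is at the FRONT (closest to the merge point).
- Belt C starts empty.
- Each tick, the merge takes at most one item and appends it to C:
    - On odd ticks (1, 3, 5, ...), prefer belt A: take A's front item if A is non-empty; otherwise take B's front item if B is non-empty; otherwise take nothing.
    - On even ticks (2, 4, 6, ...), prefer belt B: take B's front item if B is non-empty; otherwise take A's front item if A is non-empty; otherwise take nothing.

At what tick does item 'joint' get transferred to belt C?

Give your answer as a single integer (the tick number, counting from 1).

Tick 1: prefer A, take gear from A; A=[tile] B=[shaft,joint] C=[gear]
Tick 2: prefer B, take shaft from B; A=[tile] B=[joint] C=[gear,shaft]
Tick 3: prefer A, take tile from A; A=[-] B=[joint] C=[gear,shaft,tile]
Tick 4: prefer B, take joint from B; A=[-] B=[-] C=[gear,shaft,tile,joint]

Answer: 4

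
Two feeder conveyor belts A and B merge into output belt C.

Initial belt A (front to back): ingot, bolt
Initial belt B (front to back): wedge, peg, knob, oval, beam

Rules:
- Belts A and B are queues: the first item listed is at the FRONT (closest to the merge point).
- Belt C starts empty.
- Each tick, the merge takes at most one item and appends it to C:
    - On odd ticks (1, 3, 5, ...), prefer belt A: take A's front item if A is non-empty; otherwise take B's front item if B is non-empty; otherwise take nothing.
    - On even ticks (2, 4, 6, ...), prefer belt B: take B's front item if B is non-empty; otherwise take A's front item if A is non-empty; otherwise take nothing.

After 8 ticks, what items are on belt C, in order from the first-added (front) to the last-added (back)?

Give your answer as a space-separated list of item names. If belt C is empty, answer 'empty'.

Answer: ingot wedge bolt peg knob oval beam

Derivation:
Tick 1: prefer A, take ingot from A; A=[bolt] B=[wedge,peg,knob,oval,beam] C=[ingot]
Tick 2: prefer B, take wedge from B; A=[bolt] B=[peg,knob,oval,beam] C=[ingot,wedge]
Tick 3: prefer A, take bolt from A; A=[-] B=[peg,knob,oval,beam] C=[ingot,wedge,bolt]
Tick 4: prefer B, take peg from B; A=[-] B=[knob,oval,beam] C=[ingot,wedge,bolt,peg]
Tick 5: prefer A, take knob from B; A=[-] B=[oval,beam] C=[ingot,wedge,bolt,peg,knob]
Tick 6: prefer B, take oval from B; A=[-] B=[beam] C=[ingot,wedge,bolt,peg,knob,oval]
Tick 7: prefer A, take beam from B; A=[-] B=[-] C=[ingot,wedge,bolt,peg,knob,oval,beam]
Tick 8: prefer B, both empty, nothing taken; A=[-] B=[-] C=[ingot,wedge,bolt,peg,knob,oval,beam]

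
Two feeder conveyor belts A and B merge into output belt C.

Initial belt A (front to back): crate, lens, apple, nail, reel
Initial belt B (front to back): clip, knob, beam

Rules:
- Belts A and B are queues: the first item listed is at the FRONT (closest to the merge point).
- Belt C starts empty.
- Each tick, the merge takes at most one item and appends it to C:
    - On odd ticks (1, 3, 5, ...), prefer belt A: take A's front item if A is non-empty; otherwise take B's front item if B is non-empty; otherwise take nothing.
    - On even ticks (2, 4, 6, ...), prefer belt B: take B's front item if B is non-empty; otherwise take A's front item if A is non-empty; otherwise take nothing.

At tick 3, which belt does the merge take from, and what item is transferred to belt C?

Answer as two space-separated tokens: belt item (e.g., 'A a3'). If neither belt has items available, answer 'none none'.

Tick 1: prefer A, take crate from A; A=[lens,apple,nail,reel] B=[clip,knob,beam] C=[crate]
Tick 2: prefer B, take clip from B; A=[lens,apple,nail,reel] B=[knob,beam] C=[crate,clip]
Tick 3: prefer A, take lens from A; A=[apple,nail,reel] B=[knob,beam] C=[crate,clip,lens]

Answer: A lens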